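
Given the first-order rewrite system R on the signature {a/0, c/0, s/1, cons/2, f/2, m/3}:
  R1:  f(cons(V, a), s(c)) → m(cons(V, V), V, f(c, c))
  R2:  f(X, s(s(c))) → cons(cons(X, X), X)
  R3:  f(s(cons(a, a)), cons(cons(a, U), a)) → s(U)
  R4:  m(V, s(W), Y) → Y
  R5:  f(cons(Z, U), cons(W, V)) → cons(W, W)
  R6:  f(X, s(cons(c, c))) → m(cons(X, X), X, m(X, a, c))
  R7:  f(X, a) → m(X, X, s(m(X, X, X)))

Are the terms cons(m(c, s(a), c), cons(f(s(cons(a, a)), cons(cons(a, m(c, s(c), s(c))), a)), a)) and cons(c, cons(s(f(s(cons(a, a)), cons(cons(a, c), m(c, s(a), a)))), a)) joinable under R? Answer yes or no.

Reduce t₁ = cons(m(c, s(a), c), cons(f(s(cons(a, a)), cons(cons(a, m(c, s(c), s(c))), a)), a)):
1. cons(m(c, s(a), c), cons(f(s(cons(a, a)), cons(cons(a, m(c, s(c), s(c))), a)), a))  →  cons(c, cons(f(s(cons(a, a)), cons(cons(a, m(c, s(c), s(c))), a)), a))   [R4 at 1]
2. cons(c, cons(f(s(cons(a, a)), cons(cons(a, m(c, s(c), s(c))), a)), a))  →  cons(c, cons(s(m(c, s(c), s(c))), a))   [R3 at 2.1]
3. cons(c, cons(s(m(c, s(c), s(c))), a))  →  cons(c, cons(s(s(c)), a))   [R4 at 2.1.1]

Reduce t₂ = cons(c, cons(s(f(s(cons(a, a)), cons(cons(a, c), m(c, s(a), a)))), a)):
1. cons(c, cons(s(f(s(cons(a, a)), cons(cons(a, c), m(c, s(a), a)))), a))  →  cons(c, cons(s(f(s(cons(a, a)), cons(cons(a, c), a))), a))   [R4 at 2.1.1.2.2]
2. cons(c, cons(s(f(s(cons(a, a)), cons(cons(a, c), a))), a))  →  cons(c, cons(s(s(c)), a))   [R3 at 2.1.1]

yes — NF(t₁) = cons(c, cons(s(s(c)), a)), NF(t₂) = cons(c, cons(s(s(c)), a))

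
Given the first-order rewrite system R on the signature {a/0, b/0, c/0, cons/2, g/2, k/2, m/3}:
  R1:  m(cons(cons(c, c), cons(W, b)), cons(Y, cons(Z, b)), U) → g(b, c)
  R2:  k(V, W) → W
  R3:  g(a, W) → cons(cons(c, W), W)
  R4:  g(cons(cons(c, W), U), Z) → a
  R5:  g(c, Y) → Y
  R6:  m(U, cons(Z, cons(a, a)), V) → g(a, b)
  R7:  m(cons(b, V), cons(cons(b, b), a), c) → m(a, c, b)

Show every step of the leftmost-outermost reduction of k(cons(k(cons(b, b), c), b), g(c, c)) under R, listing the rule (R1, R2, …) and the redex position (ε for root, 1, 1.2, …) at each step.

1. k(cons(k(cons(b, b), c), b), g(c, c))  →  g(c, c)   [R2 at ε]
2. g(c, c)  →  c   [R5 at ε]

c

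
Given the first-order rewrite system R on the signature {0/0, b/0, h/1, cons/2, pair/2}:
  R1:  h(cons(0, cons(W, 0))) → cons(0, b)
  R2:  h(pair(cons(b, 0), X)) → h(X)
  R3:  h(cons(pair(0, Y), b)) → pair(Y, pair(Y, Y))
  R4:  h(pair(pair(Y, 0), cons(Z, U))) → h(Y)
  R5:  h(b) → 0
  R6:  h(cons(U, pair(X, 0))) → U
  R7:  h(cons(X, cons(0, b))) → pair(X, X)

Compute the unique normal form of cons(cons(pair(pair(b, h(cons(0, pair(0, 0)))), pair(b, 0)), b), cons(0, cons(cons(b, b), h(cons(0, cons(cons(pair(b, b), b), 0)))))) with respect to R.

cons(cons(pair(pair(b, 0), pair(b, 0)), b), cons(0, cons(cons(b, b), cons(0, b))))

1. cons(cons(pair(pair(b, h(cons(0, pair(0, 0)))), pair(b, 0)), b), cons(0, cons(cons(b, b), h(cons(0, cons(cons(pair(b, b), b), 0))))))  →  cons(cons(pair(pair(b, 0), pair(b, 0)), b), cons(0, cons(cons(b, b), h(cons(0, cons(cons(pair(b, b), b), 0))))))   [R6 at 1.1.1.2]
2. cons(cons(pair(pair(b, 0), pair(b, 0)), b), cons(0, cons(cons(b, b), h(cons(0, cons(cons(pair(b, b), b), 0))))))  →  cons(cons(pair(pair(b, 0), pair(b, 0)), b), cons(0, cons(cons(b, b), cons(0, b))))   [R1 at 2.2.2]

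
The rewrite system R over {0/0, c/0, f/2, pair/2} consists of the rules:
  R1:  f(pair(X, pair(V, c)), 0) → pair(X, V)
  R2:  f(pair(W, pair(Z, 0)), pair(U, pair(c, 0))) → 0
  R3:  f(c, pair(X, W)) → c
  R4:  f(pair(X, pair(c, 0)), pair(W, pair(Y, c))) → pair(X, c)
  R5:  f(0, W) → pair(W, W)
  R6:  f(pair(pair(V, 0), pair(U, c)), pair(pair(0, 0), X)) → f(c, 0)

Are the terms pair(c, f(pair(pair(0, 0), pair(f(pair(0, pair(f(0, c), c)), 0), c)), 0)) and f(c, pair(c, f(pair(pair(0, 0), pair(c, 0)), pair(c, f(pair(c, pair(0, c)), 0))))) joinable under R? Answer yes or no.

Reduce t₁ = pair(c, f(pair(pair(0, 0), pair(f(pair(0, pair(f(0, c), c)), 0), c)), 0)):
1. pair(c, f(pair(pair(0, 0), pair(f(pair(0, pair(f(0, c), c)), 0), c)), 0))  →  pair(c, pair(pair(0, 0), f(pair(0, pair(f(0, c), c)), 0)))   [R1 at 2]
2. pair(c, pair(pair(0, 0), f(pair(0, pair(f(0, c), c)), 0)))  →  pair(c, pair(pair(0, 0), pair(0, f(0, c))))   [R1 at 2.2]
3. pair(c, pair(pair(0, 0), pair(0, f(0, c))))  →  pair(c, pair(pair(0, 0), pair(0, pair(c, c))))   [R5 at 2.2.2]

Reduce t₂ = f(c, pair(c, f(pair(pair(0, 0), pair(c, 0)), pair(c, f(pair(c, pair(0, c)), 0))))):
1. f(c, pair(c, f(pair(pair(0, 0), pair(c, 0)), pair(c, f(pair(c, pair(0, c)), 0)))))  →  c   [R3 at ε]

no — NF(t₁) = pair(c, pair(pair(0, 0), pair(0, pair(c, c)))), NF(t₂) = c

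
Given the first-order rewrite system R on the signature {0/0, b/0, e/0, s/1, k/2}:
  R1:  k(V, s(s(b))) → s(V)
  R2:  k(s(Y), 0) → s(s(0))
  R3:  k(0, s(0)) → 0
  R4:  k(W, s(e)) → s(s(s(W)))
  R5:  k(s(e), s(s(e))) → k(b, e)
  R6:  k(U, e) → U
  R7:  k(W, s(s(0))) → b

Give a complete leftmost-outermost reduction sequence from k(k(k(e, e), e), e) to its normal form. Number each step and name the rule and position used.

1. k(k(k(e, e), e), e)  →  k(k(e, e), e)   [R6 at ε]
2. k(k(e, e), e)  →  k(e, e)   [R6 at ε]
3. k(e, e)  →  e   [R6 at ε]

e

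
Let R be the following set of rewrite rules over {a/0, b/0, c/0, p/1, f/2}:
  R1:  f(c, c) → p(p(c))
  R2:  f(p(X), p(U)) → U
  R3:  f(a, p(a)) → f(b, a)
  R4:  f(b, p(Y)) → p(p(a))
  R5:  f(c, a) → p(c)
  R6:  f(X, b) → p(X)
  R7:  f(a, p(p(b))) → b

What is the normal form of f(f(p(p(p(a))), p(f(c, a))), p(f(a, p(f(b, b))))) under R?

1. f(f(p(p(p(a))), p(f(c, a))), p(f(a, p(f(b, b)))))  →  f(f(c, a), p(f(a, p(f(b, b)))))   [R2 at 1]
2. f(f(c, a), p(f(a, p(f(b, b)))))  →  f(p(c), p(f(a, p(f(b, b)))))   [R5 at 1]
3. f(p(c), p(f(a, p(f(b, b)))))  →  f(a, p(f(b, b)))   [R2 at ε]
4. f(a, p(f(b, b)))  →  f(a, p(p(b)))   [R6 at 2.1]
5. f(a, p(p(b)))  →  b   [R7 at ε]

b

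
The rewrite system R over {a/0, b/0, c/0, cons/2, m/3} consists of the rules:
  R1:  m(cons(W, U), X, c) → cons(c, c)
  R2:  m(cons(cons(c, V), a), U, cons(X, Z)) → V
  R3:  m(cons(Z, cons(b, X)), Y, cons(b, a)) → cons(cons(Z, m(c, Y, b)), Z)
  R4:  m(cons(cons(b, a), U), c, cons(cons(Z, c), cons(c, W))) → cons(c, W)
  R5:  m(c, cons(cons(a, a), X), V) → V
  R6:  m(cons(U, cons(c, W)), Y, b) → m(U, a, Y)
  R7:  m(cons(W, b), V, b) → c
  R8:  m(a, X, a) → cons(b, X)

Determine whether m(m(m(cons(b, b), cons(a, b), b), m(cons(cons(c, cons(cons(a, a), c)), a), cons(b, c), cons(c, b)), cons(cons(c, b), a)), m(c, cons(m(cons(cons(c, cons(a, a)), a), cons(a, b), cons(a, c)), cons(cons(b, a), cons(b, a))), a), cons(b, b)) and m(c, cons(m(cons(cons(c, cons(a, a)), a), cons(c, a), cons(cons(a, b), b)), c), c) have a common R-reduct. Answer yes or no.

no — NF(t₁) = b, NF(t₂) = c

Reduce t₁ = m(m(m(cons(b, b), cons(a, b), b), m(cons(cons(c, cons(cons(a, a), c)), a), cons(b, c), cons(c, b)), cons(cons(c, b), a)), m(c, cons(m(cons(cons(c, cons(a, a)), a), cons(a, b), cons(a, c)), cons(cons(b, a), cons(b, a))), a), cons(b, b)):
1. m(m(m(cons(b, b), cons(a, b), b), m(cons(cons(c, cons(cons(a, a), c)), a), cons(b, c), cons(c, b)), cons(cons(c, b), a)), m(c, cons(m(cons(cons(c, cons(a, a)), a), cons(a, b), cons(a, c)), cons(cons(b, a), cons(b, a))), a), cons(b, b))  →  m(m(c, m(cons(cons(c, cons(cons(a, a), c)), a), cons(b, c), cons(c, b)), cons(cons(c, b), a)), m(c, cons(m(cons(cons(c, cons(a, a)), a), cons(a, b), cons(a, c)), cons(cons(b, a), cons(b, a))), a), cons(b, b))   [R7 at 1.1]
2. m(m(c, m(cons(cons(c, cons(cons(a, a), c)), a), cons(b, c), cons(c, b)), cons(cons(c, b), a)), m(c, cons(m(cons(cons(c, cons(a, a)), a), cons(a, b), cons(a, c)), cons(cons(b, a), cons(b, a))), a), cons(b, b))  →  m(m(c, cons(cons(a, a), c), cons(cons(c, b), a)), m(c, cons(m(cons(cons(c, cons(a, a)), a), cons(a, b), cons(a, c)), cons(cons(b, a), cons(b, a))), a), cons(b, b))   [R2 at 1.2]
3. m(m(c, cons(cons(a, a), c), cons(cons(c, b), a)), m(c, cons(m(cons(cons(c, cons(a, a)), a), cons(a, b), cons(a, c)), cons(cons(b, a), cons(b, a))), a), cons(b, b))  →  m(cons(cons(c, b), a), m(c, cons(m(cons(cons(c, cons(a, a)), a), cons(a, b), cons(a, c)), cons(cons(b, a), cons(b, a))), a), cons(b, b))   [R5 at 1]
4. m(cons(cons(c, b), a), m(c, cons(m(cons(cons(c, cons(a, a)), a), cons(a, b), cons(a, c)), cons(cons(b, a), cons(b, a))), a), cons(b, b))  →  b   [R2 at ε]

Reduce t₂ = m(c, cons(m(cons(cons(c, cons(a, a)), a), cons(c, a), cons(cons(a, b), b)), c), c):
1. m(c, cons(m(cons(cons(c, cons(a, a)), a), cons(c, a), cons(cons(a, b), b)), c), c)  →  m(c, cons(cons(a, a), c), c)   [R2 at 2.1]
2. m(c, cons(cons(a, a), c), c)  →  c   [R5 at ε]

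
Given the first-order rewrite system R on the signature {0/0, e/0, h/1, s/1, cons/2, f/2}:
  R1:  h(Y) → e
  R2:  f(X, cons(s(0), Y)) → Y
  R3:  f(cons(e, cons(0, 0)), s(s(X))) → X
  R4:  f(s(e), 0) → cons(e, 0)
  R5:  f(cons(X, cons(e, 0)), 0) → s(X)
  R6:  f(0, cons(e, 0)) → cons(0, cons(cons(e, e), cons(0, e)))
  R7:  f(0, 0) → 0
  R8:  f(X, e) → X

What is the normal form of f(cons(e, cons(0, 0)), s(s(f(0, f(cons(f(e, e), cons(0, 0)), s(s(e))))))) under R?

1. f(cons(e, cons(0, 0)), s(s(f(0, f(cons(f(e, e), cons(0, 0)), s(s(e)))))))  →  f(0, f(cons(f(e, e), cons(0, 0)), s(s(e))))   [R3 at ε]
2. f(0, f(cons(f(e, e), cons(0, 0)), s(s(e))))  →  f(0, f(cons(e, cons(0, 0)), s(s(e))))   [R8 at 2.1.1]
3. f(0, f(cons(e, cons(0, 0)), s(s(e))))  →  f(0, e)   [R3 at 2]
4. f(0, e)  →  0   [R8 at ε]

0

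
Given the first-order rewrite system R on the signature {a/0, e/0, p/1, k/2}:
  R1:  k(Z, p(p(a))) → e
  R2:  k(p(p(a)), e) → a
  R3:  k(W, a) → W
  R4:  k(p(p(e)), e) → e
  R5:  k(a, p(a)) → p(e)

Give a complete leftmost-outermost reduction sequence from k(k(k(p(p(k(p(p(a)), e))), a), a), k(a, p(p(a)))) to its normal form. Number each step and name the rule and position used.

a

1. k(k(k(p(p(k(p(p(a)), e))), a), a), k(a, p(p(a))))  →  k(k(p(p(k(p(p(a)), e))), a), k(a, p(p(a))))   [R3 at 1]
2. k(k(p(p(k(p(p(a)), e))), a), k(a, p(p(a))))  →  k(p(p(k(p(p(a)), e))), k(a, p(p(a))))   [R3 at 1]
3. k(p(p(k(p(p(a)), e))), k(a, p(p(a))))  →  k(p(p(a)), k(a, p(p(a))))   [R2 at 1.1.1]
4. k(p(p(a)), k(a, p(p(a))))  →  k(p(p(a)), e)   [R1 at 2]
5. k(p(p(a)), e)  →  a   [R2 at ε]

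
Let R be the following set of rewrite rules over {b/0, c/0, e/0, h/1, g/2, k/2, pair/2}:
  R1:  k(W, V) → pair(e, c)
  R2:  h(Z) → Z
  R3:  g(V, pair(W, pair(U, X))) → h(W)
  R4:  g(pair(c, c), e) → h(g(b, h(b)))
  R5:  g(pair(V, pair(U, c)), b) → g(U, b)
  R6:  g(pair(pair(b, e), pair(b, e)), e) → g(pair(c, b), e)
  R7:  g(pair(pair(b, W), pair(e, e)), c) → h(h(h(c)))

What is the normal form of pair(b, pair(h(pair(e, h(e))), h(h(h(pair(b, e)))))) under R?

1. pair(b, pair(h(pair(e, h(e))), h(h(h(pair(b, e))))))  →  pair(b, pair(pair(e, h(e)), h(h(h(pair(b, e))))))   [R2 at 2.1]
2. pair(b, pair(pair(e, h(e)), h(h(h(pair(b, e))))))  →  pair(b, pair(pair(e, e), h(h(h(pair(b, e))))))   [R2 at 2.1.2]
3. pair(b, pair(pair(e, e), h(h(h(pair(b, e))))))  →  pair(b, pair(pair(e, e), h(h(pair(b, e)))))   [R2 at 2.2]
4. pair(b, pair(pair(e, e), h(h(pair(b, e)))))  →  pair(b, pair(pair(e, e), h(pair(b, e))))   [R2 at 2.2]
5. pair(b, pair(pair(e, e), h(pair(b, e))))  →  pair(b, pair(pair(e, e), pair(b, e)))   [R2 at 2.2]

pair(b, pair(pair(e, e), pair(b, e)))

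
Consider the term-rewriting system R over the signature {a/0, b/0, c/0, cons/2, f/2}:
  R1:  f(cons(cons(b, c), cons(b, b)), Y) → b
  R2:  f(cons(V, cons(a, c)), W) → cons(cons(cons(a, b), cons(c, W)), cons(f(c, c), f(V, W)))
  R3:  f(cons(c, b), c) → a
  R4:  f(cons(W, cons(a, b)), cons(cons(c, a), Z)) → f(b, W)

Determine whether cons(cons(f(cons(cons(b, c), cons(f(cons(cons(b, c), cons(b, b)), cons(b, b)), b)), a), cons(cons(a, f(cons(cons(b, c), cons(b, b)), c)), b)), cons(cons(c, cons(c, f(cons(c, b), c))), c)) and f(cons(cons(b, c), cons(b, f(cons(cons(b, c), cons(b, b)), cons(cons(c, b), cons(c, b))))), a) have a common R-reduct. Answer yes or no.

Reduce t₁ = cons(cons(f(cons(cons(b, c), cons(f(cons(cons(b, c), cons(b, b)), cons(b, b)), b)), a), cons(cons(a, f(cons(cons(b, c), cons(b, b)), c)), b)), cons(cons(c, cons(c, f(cons(c, b), c))), c)):
1. cons(cons(f(cons(cons(b, c), cons(f(cons(cons(b, c), cons(b, b)), cons(b, b)), b)), a), cons(cons(a, f(cons(cons(b, c), cons(b, b)), c)), b)), cons(cons(c, cons(c, f(cons(c, b), c))), c))  →  cons(cons(f(cons(cons(b, c), cons(b, b)), a), cons(cons(a, f(cons(cons(b, c), cons(b, b)), c)), b)), cons(cons(c, cons(c, f(cons(c, b), c))), c))   [R1 at 1.1.1.2.1]
2. cons(cons(f(cons(cons(b, c), cons(b, b)), a), cons(cons(a, f(cons(cons(b, c), cons(b, b)), c)), b)), cons(cons(c, cons(c, f(cons(c, b), c))), c))  →  cons(cons(b, cons(cons(a, f(cons(cons(b, c), cons(b, b)), c)), b)), cons(cons(c, cons(c, f(cons(c, b), c))), c))   [R1 at 1.1]
3. cons(cons(b, cons(cons(a, f(cons(cons(b, c), cons(b, b)), c)), b)), cons(cons(c, cons(c, f(cons(c, b), c))), c))  →  cons(cons(b, cons(cons(a, b), b)), cons(cons(c, cons(c, f(cons(c, b), c))), c))   [R1 at 1.2.1.2]
4. cons(cons(b, cons(cons(a, b), b)), cons(cons(c, cons(c, f(cons(c, b), c))), c))  →  cons(cons(b, cons(cons(a, b), b)), cons(cons(c, cons(c, a)), c))   [R3 at 2.1.2.2]

Reduce t₂ = f(cons(cons(b, c), cons(b, f(cons(cons(b, c), cons(b, b)), cons(cons(c, b), cons(c, b))))), a):
1. f(cons(cons(b, c), cons(b, f(cons(cons(b, c), cons(b, b)), cons(cons(c, b), cons(c, b))))), a)  →  f(cons(cons(b, c), cons(b, b)), a)   [R1 at 1.2.2]
2. f(cons(cons(b, c), cons(b, b)), a)  →  b   [R1 at ε]

no — NF(t₁) = cons(cons(b, cons(cons(a, b), b)), cons(cons(c, cons(c, a)), c)), NF(t₂) = b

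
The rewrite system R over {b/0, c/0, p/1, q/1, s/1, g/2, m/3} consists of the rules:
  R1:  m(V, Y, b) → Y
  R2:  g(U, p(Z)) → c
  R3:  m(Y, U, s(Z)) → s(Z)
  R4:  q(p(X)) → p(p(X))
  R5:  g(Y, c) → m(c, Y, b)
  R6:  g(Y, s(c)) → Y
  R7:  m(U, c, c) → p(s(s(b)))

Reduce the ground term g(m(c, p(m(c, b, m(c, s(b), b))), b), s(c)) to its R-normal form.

1. g(m(c, p(m(c, b, m(c, s(b), b))), b), s(c))  →  m(c, p(m(c, b, m(c, s(b), b))), b)   [R6 at ε]
2. m(c, p(m(c, b, m(c, s(b), b))), b)  →  p(m(c, b, m(c, s(b), b)))   [R1 at ε]
3. p(m(c, b, m(c, s(b), b)))  →  p(m(c, b, s(b)))   [R1 at 1.3]
4. p(m(c, b, s(b)))  →  p(s(b))   [R3 at 1]

p(s(b))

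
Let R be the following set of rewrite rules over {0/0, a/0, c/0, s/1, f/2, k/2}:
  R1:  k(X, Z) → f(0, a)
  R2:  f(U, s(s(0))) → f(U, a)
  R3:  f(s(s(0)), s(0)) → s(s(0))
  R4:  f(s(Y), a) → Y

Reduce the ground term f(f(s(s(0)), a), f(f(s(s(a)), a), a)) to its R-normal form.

0

1. f(f(s(s(0)), a), f(f(s(s(a)), a), a))  →  f(s(0), f(f(s(s(a)), a), a))   [R4 at 1]
2. f(s(0), f(f(s(s(a)), a), a))  →  f(s(0), f(s(a), a))   [R4 at 2.1]
3. f(s(0), f(s(a), a))  →  f(s(0), a)   [R4 at 2]
4. f(s(0), a)  →  0   [R4 at ε]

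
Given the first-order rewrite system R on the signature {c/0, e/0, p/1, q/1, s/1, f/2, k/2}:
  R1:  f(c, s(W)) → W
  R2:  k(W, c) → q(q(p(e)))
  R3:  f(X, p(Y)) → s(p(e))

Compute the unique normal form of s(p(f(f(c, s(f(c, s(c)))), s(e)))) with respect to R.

1. s(p(f(f(c, s(f(c, s(c)))), s(e))))  →  s(p(f(f(c, s(c)), s(e))))   [R1 at 1.1.1]
2. s(p(f(f(c, s(c)), s(e))))  →  s(p(f(c, s(e))))   [R1 at 1.1.1]
3. s(p(f(c, s(e))))  →  s(p(e))   [R1 at 1.1]

s(p(e))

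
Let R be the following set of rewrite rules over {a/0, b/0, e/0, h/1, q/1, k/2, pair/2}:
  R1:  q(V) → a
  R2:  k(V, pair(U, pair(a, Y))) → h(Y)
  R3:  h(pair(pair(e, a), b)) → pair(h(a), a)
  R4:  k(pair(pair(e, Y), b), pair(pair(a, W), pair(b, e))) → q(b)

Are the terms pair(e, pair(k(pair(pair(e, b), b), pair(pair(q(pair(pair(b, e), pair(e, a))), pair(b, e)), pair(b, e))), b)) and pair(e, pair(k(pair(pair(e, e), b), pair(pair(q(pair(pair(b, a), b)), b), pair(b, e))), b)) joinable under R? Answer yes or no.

yes — NF(t₁) = pair(e, pair(a, b)), NF(t₂) = pair(e, pair(a, b))

Reduce t₁ = pair(e, pair(k(pair(pair(e, b), b), pair(pair(q(pair(pair(b, e), pair(e, a))), pair(b, e)), pair(b, e))), b)):
1. pair(e, pair(k(pair(pair(e, b), b), pair(pair(q(pair(pair(b, e), pair(e, a))), pair(b, e)), pair(b, e))), b))  →  pair(e, pair(k(pair(pair(e, b), b), pair(pair(a, pair(b, e)), pair(b, e))), b))   [R1 at 2.1.2.1.1]
2. pair(e, pair(k(pair(pair(e, b), b), pair(pair(a, pair(b, e)), pair(b, e))), b))  →  pair(e, pair(q(b), b))   [R4 at 2.1]
3. pair(e, pair(q(b), b))  →  pair(e, pair(a, b))   [R1 at 2.1]

Reduce t₂ = pair(e, pair(k(pair(pair(e, e), b), pair(pair(q(pair(pair(b, a), b)), b), pair(b, e))), b)):
1. pair(e, pair(k(pair(pair(e, e), b), pair(pair(q(pair(pair(b, a), b)), b), pair(b, e))), b))  →  pair(e, pair(k(pair(pair(e, e), b), pair(pair(a, b), pair(b, e))), b))   [R1 at 2.1.2.1.1]
2. pair(e, pair(k(pair(pair(e, e), b), pair(pair(a, b), pair(b, e))), b))  →  pair(e, pair(q(b), b))   [R4 at 2.1]
3. pair(e, pair(q(b), b))  →  pair(e, pair(a, b))   [R1 at 2.1]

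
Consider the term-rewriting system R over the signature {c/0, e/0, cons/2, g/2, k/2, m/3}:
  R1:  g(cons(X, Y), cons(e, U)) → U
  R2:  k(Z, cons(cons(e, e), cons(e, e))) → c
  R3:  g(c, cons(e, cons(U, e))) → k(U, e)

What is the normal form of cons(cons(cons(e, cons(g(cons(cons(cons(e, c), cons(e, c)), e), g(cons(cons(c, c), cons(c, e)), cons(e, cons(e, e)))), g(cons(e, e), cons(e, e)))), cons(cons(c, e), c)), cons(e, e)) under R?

1. cons(cons(cons(e, cons(g(cons(cons(cons(e, c), cons(e, c)), e), g(cons(cons(c, c), cons(c, e)), cons(e, cons(e, e)))), g(cons(e, e), cons(e, e)))), cons(cons(c, e), c)), cons(e, e))  →  cons(cons(cons(e, cons(g(cons(cons(cons(e, c), cons(e, c)), e), cons(e, e)), g(cons(e, e), cons(e, e)))), cons(cons(c, e), c)), cons(e, e))   [R1 at 1.1.2.1.2]
2. cons(cons(cons(e, cons(g(cons(cons(cons(e, c), cons(e, c)), e), cons(e, e)), g(cons(e, e), cons(e, e)))), cons(cons(c, e), c)), cons(e, e))  →  cons(cons(cons(e, cons(e, g(cons(e, e), cons(e, e)))), cons(cons(c, e), c)), cons(e, e))   [R1 at 1.1.2.1]
3. cons(cons(cons(e, cons(e, g(cons(e, e), cons(e, e)))), cons(cons(c, e), c)), cons(e, e))  →  cons(cons(cons(e, cons(e, e)), cons(cons(c, e), c)), cons(e, e))   [R1 at 1.1.2.2]

cons(cons(cons(e, cons(e, e)), cons(cons(c, e), c)), cons(e, e))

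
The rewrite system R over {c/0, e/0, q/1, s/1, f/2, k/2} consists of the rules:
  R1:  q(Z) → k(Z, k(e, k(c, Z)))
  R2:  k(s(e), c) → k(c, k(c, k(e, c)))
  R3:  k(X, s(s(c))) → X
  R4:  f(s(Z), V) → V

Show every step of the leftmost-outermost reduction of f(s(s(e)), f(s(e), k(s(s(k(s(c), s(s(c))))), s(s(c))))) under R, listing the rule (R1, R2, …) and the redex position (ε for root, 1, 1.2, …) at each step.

1. f(s(s(e)), f(s(e), k(s(s(k(s(c), s(s(c))))), s(s(c)))))  →  f(s(e), k(s(s(k(s(c), s(s(c))))), s(s(c))))   [R4 at ε]
2. f(s(e), k(s(s(k(s(c), s(s(c))))), s(s(c))))  →  k(s(s(k(s(c), s(s(c))))), s(s(c)))   [R4 at ε]
3. k(s(s(k(s(c), s(s(c))))), s(s(c)))  →  s(s(k(s(c), s(s(c)))))   [R3 at ε]
4. s(s(k(s(c), s(s(c)))))  →  s(s(s(c)))   [R3 at 1.1]

s(s(s(c)))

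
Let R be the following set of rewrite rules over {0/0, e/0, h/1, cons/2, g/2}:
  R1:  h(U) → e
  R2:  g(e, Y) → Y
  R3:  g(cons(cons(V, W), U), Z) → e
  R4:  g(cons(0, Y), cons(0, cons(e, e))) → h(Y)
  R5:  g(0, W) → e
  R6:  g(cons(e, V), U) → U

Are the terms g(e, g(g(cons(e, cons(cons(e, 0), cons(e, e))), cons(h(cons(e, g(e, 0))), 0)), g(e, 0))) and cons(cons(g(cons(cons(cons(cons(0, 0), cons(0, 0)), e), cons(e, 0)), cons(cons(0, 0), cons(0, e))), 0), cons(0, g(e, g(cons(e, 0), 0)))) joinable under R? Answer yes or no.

Reduce t₁ = g(e, g(g(cons(e, cons(cons(e, 0), cons(e, e))), cons(h(cons(e, g(e, 0))), 0)), g(e, 0))):
1. g(e, g(g(cons(e, cons(cons(e, 0), cons(e, e))), cons(h(cons(e, g(e, 0))), 0)), g(e, 0)))  →  g(g(cons(e, cons(cons(e, 0), cons(e, e))), cons(h(cons(e, g(e, 0))), 0)), g(e, 0))   [R2 at ε]
2. g(g(cons(e, cons(cons(e, 0), cons(e, e))), cons(h(cons(e, g(e, 0))), 0)), g(e, 0))  →  g(cons(h(cons(e, g(e, 0))), 0), g(e, 0))   [R6 at 1]
3. g(cons(h(cons(e, g(e, 0))), 0), g(e, 0))  →  g(cons(e, 0), g(e, 0))   [R1 at 1.1]
4. g(cons(e, 0), g(e, 0))  →  g(e, 0)   [R6 at ε]
5. g(e, 0)  →  0   [R2 at ε]

Reduce t₂ = cons(cons(g(cons(cons(cons(cons(0, 0), cons(0, 0)), e), cons(e, 0)), cons(cons(0, 0), cons(0, e))), 0), cons(0, g(e, g(cons(e, 0), 0)))):
1. cons(cons(g(cons(cons(cons(cons(0, 0), cons(0, 0)), e), cons(e, 0)), cons(cons(0, 0), cons(0, e))), 0), cons(0, g(e, g(cons(e, 0), 0))))  →  cons(cons(e, 0), cons(0, g(e, g(cons(e, 0), 0))))   [R3 at 1.1]
2. cons(cons(e, 0), cons(0, g(e, g(cons(e, 0), 0))))  →  cons(cons(e, 0), cons(0, g(cons(e, 0), 0)))   [R2 at 2.2]
3. cons(cons(e, 0), cons(0, g(cons(e, 0), 0)))  →  cons(cons(e, 0), cons(0, 0))   [R6 at 2.2]

no — NF(t₁) = 0, NF(t₂) = cons(cons(e, 0), cons(0, 0))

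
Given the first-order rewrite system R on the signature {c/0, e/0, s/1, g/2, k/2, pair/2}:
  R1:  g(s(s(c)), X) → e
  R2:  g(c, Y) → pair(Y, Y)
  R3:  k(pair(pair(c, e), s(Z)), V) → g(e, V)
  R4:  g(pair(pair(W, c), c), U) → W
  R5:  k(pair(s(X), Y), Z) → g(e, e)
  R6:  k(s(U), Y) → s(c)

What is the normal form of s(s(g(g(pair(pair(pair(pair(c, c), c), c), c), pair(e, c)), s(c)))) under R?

s(s(c))

1. s(s(g(g(pair(pair(pair(pair(c, c), c), c), c), pair(e, c)), s(c))))  →  s(s(g(pair(pair(c, c), c), s(c))))   [R4 at 1.1.1]
2. s(s(g(pair(pair(c, c), c), s(c))))  →  s(s(c))   [R4 at 1.1]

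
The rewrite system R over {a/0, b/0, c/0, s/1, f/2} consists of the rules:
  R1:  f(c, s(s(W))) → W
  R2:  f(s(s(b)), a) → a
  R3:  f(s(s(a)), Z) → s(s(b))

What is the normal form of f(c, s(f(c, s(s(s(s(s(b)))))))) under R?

1. f(c, s(f(c, s(s(s(s(s(b))))))))  →  f(c, s(s(s(s(b)))))   [R1 at 2.1]
2. f(c, s(s(s(s(b)))))  →  s(s(b))   [R1 at ε]

s(s(b))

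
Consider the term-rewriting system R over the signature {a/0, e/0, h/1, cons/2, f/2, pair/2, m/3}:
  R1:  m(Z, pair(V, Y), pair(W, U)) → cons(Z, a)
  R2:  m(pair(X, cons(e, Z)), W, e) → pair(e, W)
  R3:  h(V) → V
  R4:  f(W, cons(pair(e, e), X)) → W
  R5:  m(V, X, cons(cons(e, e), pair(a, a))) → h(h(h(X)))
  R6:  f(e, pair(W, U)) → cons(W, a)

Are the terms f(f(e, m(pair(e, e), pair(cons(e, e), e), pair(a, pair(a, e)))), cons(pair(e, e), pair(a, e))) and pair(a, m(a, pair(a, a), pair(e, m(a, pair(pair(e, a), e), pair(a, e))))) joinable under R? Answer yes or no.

Reduce t₁ = f(f(e, m(pair(e, e), pair(cons(e, e), e), pair(a, pair(a, e)))), cons(pair(e, e), pair(a, e))):
1. f(f(e, m(pair(e, e), pair(cons(e, e), e), pair(a, pair(a, e)))), cons(pair(e, e), pair(a, e)))  →  f(e, m(pair(e, e), pair(cons(e, e), e), pair(a, pair(a, e))))   [R4 at ε]
2. f(e, m(pair(e, e), pair(cons(e, e), e), pair(a, pair(a, e))))  →  f(e, cons(pair(e, e), a))   [R1 at 2]
3. f(e, cons(pair(e, e), a))  →  e   [R4 at ε]

Reduce t₂ = pair(a, m(a, pair(a, a), pair(e, m(a, pair(pair(e, a), e), pair(a, e))))):
1. pair(a, m(a, pair(a, a), pair(e, m(a, pair(pair(e, a), e), pair(a, e)))))  →  pair(a, cons(a, a))   [R1 at 2]

no — NF(t₁) = e, NF(t₂) = pair(a, cons(a, a))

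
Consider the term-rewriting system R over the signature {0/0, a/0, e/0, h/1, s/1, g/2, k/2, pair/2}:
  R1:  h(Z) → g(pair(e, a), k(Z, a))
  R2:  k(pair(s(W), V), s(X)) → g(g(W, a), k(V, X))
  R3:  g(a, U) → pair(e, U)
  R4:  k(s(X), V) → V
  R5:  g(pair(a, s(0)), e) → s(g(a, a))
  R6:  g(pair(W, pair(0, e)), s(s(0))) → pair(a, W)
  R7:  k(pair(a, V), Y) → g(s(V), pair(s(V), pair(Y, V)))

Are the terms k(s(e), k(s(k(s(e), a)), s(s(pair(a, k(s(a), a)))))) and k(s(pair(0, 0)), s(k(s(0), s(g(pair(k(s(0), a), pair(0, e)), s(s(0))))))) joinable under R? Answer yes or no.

Reduce t₁ = k(s(e), k(s(k(s(e), a)), s(s(pair(a, k(s(a), a)))))):
1. k(s(e), k(s(k(s(e), a)), s(s(pair(a, k(s(a), a))))))  →  k(s(k(s(e), a)), s(s(pair(a, k(s(a), a)))))   [R4 at ε]
2. k(s(k(s(e), a)), s(s(pair(a, k(s(a), a)))))  →  s(s(pair(a, k(s(a), a))))   [R4 at ε]
3. s(s(pair(a, k(s(a), a))))  →  s(s(pair(a, a)))   [R4 at 1.1.2]

Reduce t₂ = k(s(pair(0, 0)), s(k(s(0), s(g(pair(k(s(0), a), pair(0, e)), s(s(0))))))):
1. k(s(pair(0, 0)), s(k(s(0), s(g(pair(k(s(0), a), pair(0, e)), s(s(0)))))))  →  s(k(s(0), s(g(pair(k(s(0), a), pair(0, e)), s(s(0))))))   [R4 at ε]
2. s(k(s(0), s(g(pair(k(s(0), a), pair(0, e)), s(s(0))))))  →  s(s(g(pair(k(s(0), a), pair(0, e)), s(s(0)))))   [R4 at 1]
3. s(s(g(pair(k(s(0), a), pair(0, e)), s(s(0)))))  →  s(s(pair(a, k(s(0), a))))   [R6 at 1.1]
4. s(s(pair(a, k(s(0), a))))  →  s(s(pair(a, a)))   [R4 at 1.1.2]

yes — NF(t₁) = s(s(pair(a, a))), NF(t₂) = s(s(pair(a, a)))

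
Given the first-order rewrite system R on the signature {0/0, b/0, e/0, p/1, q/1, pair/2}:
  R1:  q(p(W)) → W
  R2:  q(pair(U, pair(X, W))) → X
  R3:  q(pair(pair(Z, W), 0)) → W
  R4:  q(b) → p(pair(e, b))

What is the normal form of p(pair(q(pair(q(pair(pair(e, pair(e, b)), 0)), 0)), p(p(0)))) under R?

1. p(pair(q(pair(q(pair(pair(e, pair(e, b)), 0)), 0)), p(p(0))))  →  p(pair(q(pair(pair(e, b), 0)), p(p(0))))   [R3 at 1.1.1.1]
2. p(pair(q(pair(pair(e, b), 0)), p(p(0))))  →  p(pair(b, p(p(0))))   [R3 at 1.1]

p(pair(b, p(p(0))))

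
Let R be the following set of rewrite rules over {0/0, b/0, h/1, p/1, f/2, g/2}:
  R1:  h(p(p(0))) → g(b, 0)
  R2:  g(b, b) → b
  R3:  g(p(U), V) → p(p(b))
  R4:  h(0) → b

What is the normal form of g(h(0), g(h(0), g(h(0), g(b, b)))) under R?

1. g(h(0), g(h(0), g(h(0), g(b, b))))  →  g(b, g(h(0), g(h(0), g(b, b))))   [R4 at 1]
2. g(b, g(h(0), g(h(0), g(b, b))))  →  g(b, g(b, g(h(0), g(b, b))))   [R4 at 2.1]
3. g(b, g(b, g(h(0), g(b, b))))  →  g(b, g(b, g(b, g(b, b))))   [R4 at 2.2.1]
4. g(b, g(b, g(b, g(b, b))))  →  g(b, g(b, g(b, b)))   [R2 at 2.2.2]
5. g(b, g(b, g(b, b)))  →  g(b, g(b, b))   [R2 at 2.2]
6. g(b, g(b, b))  →  g(b, b)   [R2 at 2]
7. g(b, b)  →  b   [R2 at ε]

b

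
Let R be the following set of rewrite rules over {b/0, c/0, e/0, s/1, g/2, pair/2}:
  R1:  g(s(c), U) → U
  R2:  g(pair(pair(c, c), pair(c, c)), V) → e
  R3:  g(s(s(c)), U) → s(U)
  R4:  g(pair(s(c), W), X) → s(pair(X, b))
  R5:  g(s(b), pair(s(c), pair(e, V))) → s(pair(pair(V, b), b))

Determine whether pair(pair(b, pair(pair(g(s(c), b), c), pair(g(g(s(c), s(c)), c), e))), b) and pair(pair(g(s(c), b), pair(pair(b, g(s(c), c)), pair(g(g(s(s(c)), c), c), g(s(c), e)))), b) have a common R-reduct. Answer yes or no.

yes — NF(t₁) = pair(pair(b, pair(pair(b, c), pair(c, e))), b), NF(t₂) = pair(pair(b, pair(pair(b, c), pair(c, e))), b)

Reduce t₁ = pair(pair(b, pair(pair(g(s(c), b), c), pair(g(g(s(c), s(c)), c), e))), b):
1. pair(pair(b, pair(pair(g(s(c), b), c), pair(g(g(s(c), s(c)), c), e))), b)  →  pair(pair(b, pair(pair(b, c), pair(g(g(s(c), s(c)), c), e))), b)   [R1 at 1.2.1.1]
2. pair(pair(b, pair(pair(b, c), pair(g(g(s(c), s(c)), c), e))), b)  →  pair(pair(b, pair(pair(b, c), pair(g(s(c), c), e))), b)   [R1 at 1.2.2.1.1]
3. pair(pair(b, pair(pair(b, c), pair(g(s(c), c), e))), b)  →  pair(pair(b, pair(pair(b, c), pair(c, e))), b)   [R1 at 1.2.2.1]

Reduce t₂ = pair(pair(g(s(c), b), pair(pair(b, g(s(c), c)), pair(g(g(s(s(c)), c), c), g(s(c), e)))), b):
1. pair(pair(g(s(c), b), pair(pair(b, g(s(c), c)), pair(g(g(s(s(c)), c), c), g(s(c), e)))), b)  →  pair(pair(b, pair(pair(b, g(s(c), c)), pair(g(g(s(s(c)), c), c), g(s(c), e)))), b)   [R1 at 1.1]
2. pair(pair(b, pair(pair(b, g(s(c), c)), pair(g(g(s(s(c)), c), c), g(s(c), e)))), b)  →  pair(pair(b, pair(pair(b, c), pair(g(g(s(s(c)), c), c), g(s(c), e)))), b)   [R1 at 1.2.1.2]
3. pair(pair(b, pair(pair(b, c), pair(g(g(s(s(c)), c), c), g(s(c), e)))), b)  →  pair(pair(b, pair(pair(b, c), pair(g(s(c), c), g(s(c), e)))), b)   [R3 at 1.2.2.1.1]
4. pair(pair(b, pair(pair(b, c), pair(g(s(c), c), g(s(c), e)))), b)  →  pair(pair(b, pair(pair(b, c), pair(c, g(s(c), e)))), b)   [R1 at 1.2.2.1]
5. pair(pair(b, pair(pair(b, c), pair(c, g(s(c), e)))), b)  →  pair(pair(b, pair(pair(b, c), pair(c, e))), b)   [R1 at 1.2.2.2]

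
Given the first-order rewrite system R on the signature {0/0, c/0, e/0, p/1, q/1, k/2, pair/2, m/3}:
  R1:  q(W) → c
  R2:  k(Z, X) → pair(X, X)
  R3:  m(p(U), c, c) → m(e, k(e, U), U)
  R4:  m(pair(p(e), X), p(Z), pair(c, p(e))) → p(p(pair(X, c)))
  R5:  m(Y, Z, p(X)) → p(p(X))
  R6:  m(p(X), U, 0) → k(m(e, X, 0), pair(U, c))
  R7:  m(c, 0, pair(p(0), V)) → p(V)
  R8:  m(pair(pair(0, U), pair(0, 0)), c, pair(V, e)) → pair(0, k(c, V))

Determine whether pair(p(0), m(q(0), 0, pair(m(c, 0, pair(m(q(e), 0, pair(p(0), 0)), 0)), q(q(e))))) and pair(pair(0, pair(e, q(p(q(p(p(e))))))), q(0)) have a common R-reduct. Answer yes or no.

no — NF(t₁) = pair(p(0), p(c)), NF(t₂) = pair(pair(0, pair(e, c)), c)

Reduce t₁ = pair(p(0), m(q(0), 0, pair(m(c, 0, pair(m(q(e), 0, pair(p(0), 0)), 0)), q(q(e))))):
1. pair(p(0), m(q(0), 0, pair(m(c, 0, pair(m(q(e), 0, pair(p(0), 0)), 0)), q(q(e)))))  →  pair(p(0), m(c, 0, pair(m(c, 0, pair(m(q(e), 0, pair(p(0), 0)), 0)), q(q(e)))))   [R1 at 2.1]
2. pair(p(0), m(c, 0, pair(m(c, 0, pair(m(q(e), 0, pair(p(0), 0)), 0)), q(q(e)))))  →  pair(p(0), m(c, 0, pair(m(c, 0, pair(m(c, 0, pair(p(0), 0)), 0)), q(q(e)))))   [R1 at 2.3.1.3.1.1]
3. pair(p(0), m(c, 0, pair(m(c, 0, pair(m(c, 0, pair(p(0), 0)), 0)), q(q(e)))))  →  pair(p(0), m(c, 0, pair(m(c, 0, pair(p(0), 0)), q(q(e)))))   [R7 at 2.3.1.3.1]
4. pair(p(0), m(c, 0, pair(m(c, 0, pair(p(0), 0)), q(q(e)))))  →  pair(p(0), m(c, 0, pair(p(0), q(q(e)))))   [R7 at 2.3.1]
5. pair(p(0), m(c, 0, pair(p(0), q(q(e)))))  →  pair(p(0), p(q(q(e))))   [R7 at 2]
6. pair(p(0), p(q(q(e))))  →  pair(p(0), p(c))   [R1 at 2.1]

Reduce t₂ = pair(pair(0, pair(e, q(p(q(p(p(e))))))), q(0)):
1. pair(pair(0, pair(e, q(p(q(p(p(e))))))), q(0))  →  pair(pair(0, pair(e, c)), q(0))   [R1 at 1.2.2]
2. pair(pair(0, pair(e, c)), q(0))  →  pair(pair(0, pair(e, c)), c)   [R1 at 2]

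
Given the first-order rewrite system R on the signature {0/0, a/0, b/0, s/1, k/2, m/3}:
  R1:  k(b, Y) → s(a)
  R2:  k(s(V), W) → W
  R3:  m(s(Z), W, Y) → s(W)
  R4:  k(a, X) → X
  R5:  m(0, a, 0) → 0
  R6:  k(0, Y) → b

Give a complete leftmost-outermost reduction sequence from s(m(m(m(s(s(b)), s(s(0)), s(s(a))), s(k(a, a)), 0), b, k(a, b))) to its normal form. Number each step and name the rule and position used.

1. s(m(m(m(s(s(b)), s(s(0)), s(s(a))), s(k(a, a)), 0), b, k(a, b)))  →  s(m(m(s(s(s(0))), s(k(a, a)), 0), b, k(a, b)))   [R3 at 1.1.1]
2. s(m(m(s(s(s(0))), s(k(a, a)), 0), b, k(a, b)))  →  s(m(s(s(k(a, a))), b, k(a, b)))   [R3 at 1.1]
3. s(m(s(s(k(a, a))), b, k(a, b)))  →  s(s(b))   [R3 at 1]

s(s(b))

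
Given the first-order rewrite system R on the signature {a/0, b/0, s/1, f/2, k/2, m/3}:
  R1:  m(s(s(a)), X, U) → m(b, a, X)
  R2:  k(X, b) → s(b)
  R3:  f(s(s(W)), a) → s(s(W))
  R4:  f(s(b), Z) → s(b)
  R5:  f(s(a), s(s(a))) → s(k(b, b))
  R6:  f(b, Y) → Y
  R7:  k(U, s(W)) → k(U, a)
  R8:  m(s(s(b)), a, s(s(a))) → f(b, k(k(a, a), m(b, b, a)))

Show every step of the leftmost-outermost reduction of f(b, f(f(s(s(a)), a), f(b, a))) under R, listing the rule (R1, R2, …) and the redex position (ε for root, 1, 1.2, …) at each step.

s(s(a))

1. f(b, f(f(s(s(a)), a), f(b, a)))  →  f(f(s(s(a)), a), f(b, a))   [R6 at ε]
2. f(f(s(s(a)), a), f(b, a))  →  f(s(s(a)), f(b, a))   [R3 at 1]
3. f(s(s(a)), f(b, a))  →  f(s(s(a)), a)   [R6 at 2]
4. f(s(s(a)), a)  →  s(s(a))   [R3 at ε]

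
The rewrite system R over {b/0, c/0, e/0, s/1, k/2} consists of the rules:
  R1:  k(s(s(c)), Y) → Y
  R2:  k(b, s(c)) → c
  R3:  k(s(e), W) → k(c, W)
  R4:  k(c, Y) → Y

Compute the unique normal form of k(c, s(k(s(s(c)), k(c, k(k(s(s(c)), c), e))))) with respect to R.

s(e)

1. k(c, s(k(s(s(c)), k(c, k(k(s(s(c)), c), e)))))  →  s(k(s(s(c)), k(c, k(k(s(s(c)), c), e))))   [R4 at ε]
2. s(k(s(s(c)), k(c, k(k(s(s(c)), c), e))))  →  s(k(c, k(k(s(s(c)), c), e)))   [R1 at 1]
3. s(k(c, k(k(s(s(c)), c), e)))  →  s(k(k(s(s(c)), c), e))   [R4 at 1]
4. s(k(k(s(s(c)), c), e))  →  s(k(c, e))   [R1 at 1.1]
5. s(k(c, e))  →  s(e)   [R4 at 1]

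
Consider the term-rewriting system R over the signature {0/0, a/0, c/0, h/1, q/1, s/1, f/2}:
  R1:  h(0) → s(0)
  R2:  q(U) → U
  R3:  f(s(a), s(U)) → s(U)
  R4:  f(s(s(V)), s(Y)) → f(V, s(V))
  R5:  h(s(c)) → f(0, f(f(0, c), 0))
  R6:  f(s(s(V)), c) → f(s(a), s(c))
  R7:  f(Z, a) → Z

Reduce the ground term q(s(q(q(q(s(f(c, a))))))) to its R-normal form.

s(s(c))

1. q(s(q(q(q(s(f(c, a)))))))  →  s(q(q(q(s(f(c, a))))))   [R2 at ε]
2. s(q(q(q(s(f(c, a))))))  →  s(q(q(s(f(c, a)))))   [R2 at 1]
3. s(q(q(s(f(c, a)))))  →  s(q(s(f(c, a))))   [R2 at 1]
4. s(q(s(f(c, a))))  →  s(s(f(c, a)))   [R2 at 1]
5. s(s(f(c, a)))  →  s(s(c))   [R7 at 1.1]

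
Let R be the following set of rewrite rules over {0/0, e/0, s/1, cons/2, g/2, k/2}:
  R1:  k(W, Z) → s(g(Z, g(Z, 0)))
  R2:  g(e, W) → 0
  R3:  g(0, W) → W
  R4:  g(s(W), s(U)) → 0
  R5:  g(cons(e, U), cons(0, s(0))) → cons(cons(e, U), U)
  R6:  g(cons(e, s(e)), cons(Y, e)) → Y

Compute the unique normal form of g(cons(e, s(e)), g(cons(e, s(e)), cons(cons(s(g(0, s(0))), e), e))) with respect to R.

1. g(cons(e, s(e)), g(cons(e, s(e)), cons(cons(s(g(0, s(0))), e), e)))  →  g(cons(e, s(e)), cons(s(g(0, s(0))), e))   [R6 at 2]
2. g(cons(e, s(e)), cons(s(g(0, s(0))), e))  →  s(g(0, s(0)))   [R6 at ε]
3. s(g(0, s(0)))  →  s(s(0))   [R3 at 1]

s(s(0))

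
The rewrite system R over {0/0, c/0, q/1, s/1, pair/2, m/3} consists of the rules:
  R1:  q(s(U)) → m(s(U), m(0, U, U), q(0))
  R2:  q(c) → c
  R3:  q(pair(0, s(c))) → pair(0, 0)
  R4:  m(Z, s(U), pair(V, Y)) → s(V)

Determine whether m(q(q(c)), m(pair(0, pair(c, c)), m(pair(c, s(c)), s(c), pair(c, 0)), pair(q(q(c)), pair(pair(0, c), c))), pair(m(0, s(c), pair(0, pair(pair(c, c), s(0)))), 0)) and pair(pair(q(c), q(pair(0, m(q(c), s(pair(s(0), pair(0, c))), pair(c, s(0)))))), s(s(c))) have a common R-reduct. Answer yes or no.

no — NF(t₁) = s(s(0)), NF(t₂) = pair(pair(c, pair(0, 0)), s(s(c)))

Reduce t₁ = m(q(q(c)), m(pair(0, pair(c, c)), m(pair(c, s(c)), s(c), pair(c, 0)), pair(q(q(c)), pair(pair(0, c), c))), pair(m(0, s(c), pair(0, pair(pair(c, c), s(0)))), 0)):
1. m(q(q(c)), m(pair(0, pair(c, c)), m(pair(c, s(c)), s(c), pair(c, 0)), pair(q(q(c)), pair(pair(0, c), c))), pair(m(0, s(c), pair(0, pair(pair(c, c), s(0)))), 0))  →  m(q(c), m(pair(0, pair(c, c)), m(pair(c, s(c)), s(c), pair(c, 0)), pair(q(q(c)), pair(pair(0, c), c))), pair(m(0, s(c), pair(0, pair(pair(c, c), s(0)))), 0))   [R2 at 1.1]
2. m(q(c), m(pair(0, pair(c, c)), m(pair(c, s(c)), s(c), pair(c, 0)), pair(q(q(c)), pair(pair(0, c), c))), pair(m(0, s(c), pair(0, pair(pair(c, c), s(0)))), 0))  →  m(c, m(pair(0, pair(c, c)), m(pair(c, s(c)), s(c), pair(c, 0)), pair(q(q(c)), pair(pair(0, c), c))), pair(m(0, s(c), pair(0, pair(pair(c, c), s(0)))), 0))   [R2 at 1]
3. m(c, m(pair(0, pair(c, c)), m(pair(c, s(c)), s(c), pair(c, 0)), pair(q(q(c)), pair(pair(0, c), c))), pair(m(0, s(c), pair(0, pair(pair(c, c), s(0)))), 0))  →  m(c, m(pair(0, pair(c, c)), s(c), pair(q(q(c)), pair(pair(0, c), c))), pair(m(0, s(c), pair(0, pair(pair(c, c), s(0)))), 0))   [R4 at 2.2]
4. m(c, m(pair(0, pair(c, c)), s(c), pair(q(q(c)), pair(pair(0, c), c))), pair(m(0, s(c), pair(0, pair(pair(c, c), s(0)))), 0))  →  m(c, s(q(q(c))), pair(m(0, s(c), pair(0, pair(pair(c, c), s(0)))), 0))   [R4 at 2]
5. m(c, s(q(q(c))), pair(m(0, s(c), pair(0, pair(pair(c, c), s(0)))), 0))  →  s(m(0, s(c), pair(0, pair(pair(c, c), s(0)))))   [R4 at ε]
6. s(m(0, s(c), pair(0, pair(pair(c, c), s(0)))))  →  s(s(0))   [R4 at 1]

Reduce t₂ = pair(pair(q(c), q(pair(0, m(q(c), s(pair(s(0), pair(0, c))), pair(c, s(0)))))), s(s(c))):
1. pair(pair(q(c), q(pair(0, m(q(c), s(pair(s(0), pair(0, c))), pair(c, s(0)))))), s(s(c)))  →  pair(pair(c, q(pair(0, m(q(c), s(pair(s(0), pair(0, c))), pair(c, s(0)))))), s(s(c)))   [R2 at 1.1]
2. pair(pair(c, q(pair(0, m(q(c), s(pair(s(0), pair(0, c))), pair(c, s(0)))))), s(s(c)))  →  pair(pair(c, q(pair(0, s(c)))), s(s(c)))   [R4 at 1.2.1.2]
3. pair(pair(c, q(pair(0, s(c)))), s(s(c)))  →  pair(pair(c, pair(0, 0)), s(s(c)))   [R3 at 1.2]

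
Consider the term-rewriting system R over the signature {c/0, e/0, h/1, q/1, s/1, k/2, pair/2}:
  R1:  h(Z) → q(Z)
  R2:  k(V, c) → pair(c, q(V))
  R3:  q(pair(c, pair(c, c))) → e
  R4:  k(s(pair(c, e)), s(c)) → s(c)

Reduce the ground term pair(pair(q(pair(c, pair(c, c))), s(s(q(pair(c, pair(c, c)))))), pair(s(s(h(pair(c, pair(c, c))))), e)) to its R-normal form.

1. pair(pair(q(pair(c, pair(c, c))), s(s(q(pair(c, pair(c, c)))))), pair(s(s(h(pair(c, pair(c, c))))), e))  →  pair(pair(e, s(s(q(pair(c, pair(c, c)))))), pair(s(s(h(pair(c, pair(c, c))))), e))   [R3 at 1.1]
2. pair(pair(e, s(s(q(pair(c, pair(c, c)))))), pair(s(s(h(pair(c, pair(c, c))))), e))  →  pair(pair(e, s(s(e))), pair(s(s(h(pair(c, pair(c, c))))), e))   [R3 at 1.2.1.1]
3. pair(pair(e, s(s(e))), pair(s(s(h(pair(c, pair(c, c))))), e))  →  pair(pair(e, s(s(e))), pair(s(s(q(pair(c, pair(c, c))))), e))   [R1 at 2.1.1.1]
4. pair(pair(e, s(s(e))), pair(s(s(q(pair(c, pair(c, c))))), e))  →  pair(pair(e, s(s(e))), pair(s(s(e)), e))   [R3 at 2.1.1.1]

pair(pair(e, s(s(e))), pair(s(s(e)), e))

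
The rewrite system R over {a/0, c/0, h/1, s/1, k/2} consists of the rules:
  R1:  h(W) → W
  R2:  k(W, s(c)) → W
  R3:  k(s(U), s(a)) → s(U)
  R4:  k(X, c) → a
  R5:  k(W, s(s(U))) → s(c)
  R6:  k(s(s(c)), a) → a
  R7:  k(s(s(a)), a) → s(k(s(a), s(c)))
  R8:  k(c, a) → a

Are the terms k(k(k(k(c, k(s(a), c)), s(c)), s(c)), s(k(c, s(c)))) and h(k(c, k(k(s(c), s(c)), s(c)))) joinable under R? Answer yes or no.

Reduce t₁ = k(k(k(k(c, k(s(a), c)), s(c)), s(c)), s(k(c, s(c)))):
1. k(k(k(k(c, k(s(a), c)), s(c)), s(c)), s(k(c, s(c))))  →  k(k(k(c, k(s(a), c)), s(c)), s(k(c, s(c))))   [R2 at 1]
2. k(k(k(c, k(s(a), c)), s(c)), s(k(c, s(c))))  →  k(k(c, k(s(a), c)), s(k(c, s(c))))   [R2 at 1]
3. k(k(c, k(s(a), c)), s(k(c, s(c))))  →  k(k(c, a), s(k(c, s(c))))   [R4 at 1.2]
4. k(k(c, a), s(k(c, s(c))))  →  k(a, s(k(c, s(c))))   [R8 at 1]
5. k(a, s(k(c, s(c))))  →  k(a, s(c))   [R2 at 2.1]
6. k(a, s(c))  →  a   [R2 at ε]

Reduce t₂ = h(k(c, k(k(s(c), s(c)), s(c)))):
1. h(k(c, k(k(s(c), s(c)), s(c))))  →  k(c, k(k(s(c), s(c)), s(c)))   [R1 at ε]
2. k(c, k(k(s(c), s(c)), s(c)))  →  k(c, k(s(c), s(c)))   [R2 at 2]
3. k(c, k(s(c), s(c)))  →  k(c, s(c))   [R2 at 2]
4. k(c, s(c))  →  c   [R2 at ε]

no — NF(t₁) = a, NF(t₂) = c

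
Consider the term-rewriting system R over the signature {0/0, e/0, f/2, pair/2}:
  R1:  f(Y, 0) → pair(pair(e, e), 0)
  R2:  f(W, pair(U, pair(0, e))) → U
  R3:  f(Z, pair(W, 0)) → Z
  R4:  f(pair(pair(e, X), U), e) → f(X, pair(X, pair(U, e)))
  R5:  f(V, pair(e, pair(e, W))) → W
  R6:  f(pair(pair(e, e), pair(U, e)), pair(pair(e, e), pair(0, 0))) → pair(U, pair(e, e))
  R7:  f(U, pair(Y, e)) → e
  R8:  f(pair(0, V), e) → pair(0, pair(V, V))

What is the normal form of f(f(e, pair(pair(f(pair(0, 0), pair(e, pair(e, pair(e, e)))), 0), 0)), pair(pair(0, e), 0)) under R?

1. f(f(e, pair(pair(f(pair(0, 0), pair(e, pair(e, pair(e, e)))), 0), 0)), pair(pair(0, e), 0))  →  f(e, pair(pair(f(pair(0, 0), pair(e, pair(e, pair(e, e)))), 0), 0))   [R3 at ε]
2. f(e, pair(pair(f(pair(0, 0), pair(e, pair(e, pair(e, e)))), 0), 0))  →  e   [R3 at ε]

e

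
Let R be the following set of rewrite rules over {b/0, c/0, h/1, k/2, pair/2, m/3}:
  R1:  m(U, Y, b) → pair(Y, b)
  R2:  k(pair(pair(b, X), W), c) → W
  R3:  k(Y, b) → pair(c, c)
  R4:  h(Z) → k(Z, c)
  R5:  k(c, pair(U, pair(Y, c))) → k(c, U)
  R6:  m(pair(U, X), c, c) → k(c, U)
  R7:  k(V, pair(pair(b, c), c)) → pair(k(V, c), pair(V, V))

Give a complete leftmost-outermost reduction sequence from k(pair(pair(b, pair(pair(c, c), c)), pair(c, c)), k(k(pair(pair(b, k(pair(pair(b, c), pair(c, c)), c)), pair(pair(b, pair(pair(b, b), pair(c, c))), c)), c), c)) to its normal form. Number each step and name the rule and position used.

pair(c, c)

1. k(pair(pair(b, pair(pair(c, c), c)), pair(c, c)), k(k(pair(pair(b, k(pair(pair(b, c), pair(c, c)), c)), pair(pair(b, pair(pair(b, b), pair(c, c))), c)), c), c))  →  k(pair(pair(b, pair(pair(c, c), c)), pair(c, c)), k(pair(pair(b, pair(pair(b, b), pair(c, c))), c), c))   [R2 at 2.1]
2. k(pair(pair(b, pair(pair(c, c), c)), pair(c, c)), k(pair(pair(b, pair(pair(b, b), pair(c, c))), c), c))  →  k(pair(pair(b, pair(pair(c, c), c)), pair(c, c)), c)   [R2 at 2]
3. k(pair(pair(b, pair(pair(c, c), c)), pair(c, c)), c)  →  pair(c, c)   [R2 at ε]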